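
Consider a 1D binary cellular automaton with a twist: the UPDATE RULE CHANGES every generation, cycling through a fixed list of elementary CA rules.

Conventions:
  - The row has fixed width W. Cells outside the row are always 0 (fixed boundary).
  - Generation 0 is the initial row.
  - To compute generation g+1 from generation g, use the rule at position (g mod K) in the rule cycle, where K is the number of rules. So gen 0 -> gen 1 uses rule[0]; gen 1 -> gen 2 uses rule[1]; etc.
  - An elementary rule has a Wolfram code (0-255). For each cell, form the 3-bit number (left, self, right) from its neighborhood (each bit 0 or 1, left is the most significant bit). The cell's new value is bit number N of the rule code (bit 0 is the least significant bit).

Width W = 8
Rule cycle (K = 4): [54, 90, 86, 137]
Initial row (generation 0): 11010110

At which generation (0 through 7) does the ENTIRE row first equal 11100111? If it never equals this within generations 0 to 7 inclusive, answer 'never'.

Answer: never

Derivation:
Gen 0: 11010110
Gen 1 (rule 54): 00111001
Gen 2 (rule 90): 01101110
Gen 3 (rule 86): 10100011
Gen 4 (rule 137): 00001010
Gen 5 (rule 54): 00011111
Gen 6 (rule 90): 00110001
Gen 7 (rule 86): 01011011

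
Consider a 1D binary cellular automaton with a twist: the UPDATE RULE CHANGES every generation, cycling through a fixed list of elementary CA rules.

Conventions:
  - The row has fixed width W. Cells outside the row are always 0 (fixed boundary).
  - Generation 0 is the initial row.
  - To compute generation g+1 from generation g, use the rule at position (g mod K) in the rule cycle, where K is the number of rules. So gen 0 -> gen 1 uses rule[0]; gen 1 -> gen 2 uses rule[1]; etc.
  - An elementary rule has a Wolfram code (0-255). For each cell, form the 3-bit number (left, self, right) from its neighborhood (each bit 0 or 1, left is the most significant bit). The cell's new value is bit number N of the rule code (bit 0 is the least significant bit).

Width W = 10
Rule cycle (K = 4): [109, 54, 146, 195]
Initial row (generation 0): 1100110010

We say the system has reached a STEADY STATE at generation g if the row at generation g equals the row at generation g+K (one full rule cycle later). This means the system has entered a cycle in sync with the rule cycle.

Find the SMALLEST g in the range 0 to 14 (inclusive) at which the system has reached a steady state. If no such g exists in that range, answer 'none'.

Answer: none

Derivation:
Gen 0: 1100110010
Gen 1 (rule 109): 1100110010
Gen 2 (rule 54): 0011001111
Gen 3 (rule 146): 0100110110
Gen 4 (rule 195): 1001010010
Gen 5 (rule 109): 1001110010
Gen 6 (rule 54): 1110001111
Gen 7 (rule 146): 0101010110
Gen 8 (rule 195): 1000000010
Gen 9 (rule 109): 1011111010
Gen 10 (rule 54): 1100000111
Gen 11 (rule 146): 0010001010
Gen 12 (rule 195): 1100110000
Gen 13 (rule 109): 1100110111
Gen 14 (rule 54): 0011001000
Gen 15 (rule 146): 0100110100
Gen 16 (rule 195): 1001010001
Gen 17 (rule 109): 1001110101
Gen 18 (rule 54): 1110001111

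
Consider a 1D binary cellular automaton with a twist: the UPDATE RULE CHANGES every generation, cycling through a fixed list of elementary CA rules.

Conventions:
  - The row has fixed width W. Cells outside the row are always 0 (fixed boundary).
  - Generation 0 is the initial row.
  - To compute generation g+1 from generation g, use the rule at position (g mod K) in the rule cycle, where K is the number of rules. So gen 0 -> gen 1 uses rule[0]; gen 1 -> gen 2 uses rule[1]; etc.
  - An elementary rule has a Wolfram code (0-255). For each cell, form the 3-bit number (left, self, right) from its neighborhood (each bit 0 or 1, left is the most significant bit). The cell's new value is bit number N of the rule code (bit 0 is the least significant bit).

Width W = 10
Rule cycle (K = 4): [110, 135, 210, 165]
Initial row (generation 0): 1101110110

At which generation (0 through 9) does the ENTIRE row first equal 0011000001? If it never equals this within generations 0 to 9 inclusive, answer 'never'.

Gen 0: 1101110110
Gen 1 (rule 110): 1111011110
Gen 2 (rule 135): 0110001100
Gen 3 (rule 210): 1011010110
Gen 4 (rule 165): 1100111000
Gen 5 (rule 110): 1101101000
Gen 6 (rule 135): 0000001011
Gen 7 (rule 210): 0000010001
Gen 8 (rule 165): 1111010101
Gen 9 (rule 110): 1001111111

Answer: never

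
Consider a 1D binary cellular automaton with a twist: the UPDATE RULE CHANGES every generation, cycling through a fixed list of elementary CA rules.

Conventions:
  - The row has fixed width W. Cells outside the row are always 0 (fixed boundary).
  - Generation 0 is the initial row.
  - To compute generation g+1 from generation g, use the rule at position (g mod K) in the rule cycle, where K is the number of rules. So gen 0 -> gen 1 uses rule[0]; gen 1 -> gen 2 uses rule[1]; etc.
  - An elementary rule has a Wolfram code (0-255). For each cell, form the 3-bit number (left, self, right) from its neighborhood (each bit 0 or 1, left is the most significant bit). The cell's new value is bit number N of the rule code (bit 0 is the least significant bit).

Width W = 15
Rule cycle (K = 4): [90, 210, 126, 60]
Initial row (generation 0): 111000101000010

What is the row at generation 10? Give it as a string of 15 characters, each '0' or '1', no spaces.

Gen 0: 111000101000010
Gen 1 (rule 90): 101101000100101
Gen 2 (rule 210): 000100101011000
Gen 3 (rule 126): 001111111111100
Gen 4 (rule 60): 001000000000010
Gen 5 (rule 90): 010100000000101
Gen 6 (rule 210): 100010000001000
Gen 7 (rule 126): 110111000011100
Gen 8 (rule 60): 101100100010010
Gen 9 (rule 90): 001111010101101
Gen 10 (rule 210): 010111000000100

Answer: 010111000000100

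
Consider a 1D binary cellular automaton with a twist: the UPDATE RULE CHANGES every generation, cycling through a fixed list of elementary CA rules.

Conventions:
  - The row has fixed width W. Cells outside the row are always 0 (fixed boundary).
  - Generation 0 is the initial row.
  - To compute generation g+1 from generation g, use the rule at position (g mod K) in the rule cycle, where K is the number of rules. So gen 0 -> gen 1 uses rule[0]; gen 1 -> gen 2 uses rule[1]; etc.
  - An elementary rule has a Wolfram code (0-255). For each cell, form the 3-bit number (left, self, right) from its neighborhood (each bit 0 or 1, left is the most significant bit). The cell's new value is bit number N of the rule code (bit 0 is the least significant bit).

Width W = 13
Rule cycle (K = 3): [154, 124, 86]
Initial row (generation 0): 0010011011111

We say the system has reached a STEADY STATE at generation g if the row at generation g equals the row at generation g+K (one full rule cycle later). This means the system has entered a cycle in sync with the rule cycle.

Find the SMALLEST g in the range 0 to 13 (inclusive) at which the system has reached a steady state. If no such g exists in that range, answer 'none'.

Gen 0: 0010011011111
Gen 1 (rule 154): 0101110011110
Gen 2 (rule 124): 0111011010011
Gen 3 (rule 86): 1001001011101
Gen 4 (rule 154): 0110110011000
Gen 5 (rule 124): 0111111011100
Gen 6 (rule 86): 1000001000110
Gen 7 (rule 154): 0100010101101
Gen 8 (rule 124): 0110011111111
Gen 9 (rule 86): 1011100000001
Gen 10 (rule 154): 0011010000010
Gen 11 (rule 124): 0011111000011
Gen 12 (rule 86): 0100001100101
Gen 13 (rule 154): 1010011011000
Gen 14 (rule 124): 1111011111100
Gen 15 (rule 86): 0001000000110
Gen 16 (rule 154): 0010100001101

Answer: none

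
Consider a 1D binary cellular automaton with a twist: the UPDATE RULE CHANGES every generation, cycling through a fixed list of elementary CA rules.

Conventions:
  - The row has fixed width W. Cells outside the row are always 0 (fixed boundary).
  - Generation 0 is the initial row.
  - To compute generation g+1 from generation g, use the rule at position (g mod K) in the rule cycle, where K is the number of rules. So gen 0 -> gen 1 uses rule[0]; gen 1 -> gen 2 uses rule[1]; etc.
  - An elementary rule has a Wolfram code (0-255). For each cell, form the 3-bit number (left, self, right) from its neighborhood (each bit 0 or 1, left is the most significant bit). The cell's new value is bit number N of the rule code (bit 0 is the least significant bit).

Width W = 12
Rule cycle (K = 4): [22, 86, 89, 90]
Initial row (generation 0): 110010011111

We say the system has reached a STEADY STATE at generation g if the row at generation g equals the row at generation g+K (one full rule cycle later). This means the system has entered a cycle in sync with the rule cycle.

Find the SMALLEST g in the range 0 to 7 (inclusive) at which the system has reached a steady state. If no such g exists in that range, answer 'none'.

Answer: none

Derivation:
Gen 0: 110010011111
Gen 1 (rule 22): 001111100000
Gen 2 (rule 86): 010000110000
Gen 3 (rule 89): 001110111111
Gen 4 (rule 90): 011010100001
Gen 5 (rule 22): 100010110011
Gen 6 (rule 86): 110110011101
Gen 7 (rule 89): 110111010100
Gen 8 (rule 90): 110101000010
Gen 9 (rule 22): 000101100111
Gen 10 (rule 86): 001100111001
Gen 11 (rule 89): 101110101100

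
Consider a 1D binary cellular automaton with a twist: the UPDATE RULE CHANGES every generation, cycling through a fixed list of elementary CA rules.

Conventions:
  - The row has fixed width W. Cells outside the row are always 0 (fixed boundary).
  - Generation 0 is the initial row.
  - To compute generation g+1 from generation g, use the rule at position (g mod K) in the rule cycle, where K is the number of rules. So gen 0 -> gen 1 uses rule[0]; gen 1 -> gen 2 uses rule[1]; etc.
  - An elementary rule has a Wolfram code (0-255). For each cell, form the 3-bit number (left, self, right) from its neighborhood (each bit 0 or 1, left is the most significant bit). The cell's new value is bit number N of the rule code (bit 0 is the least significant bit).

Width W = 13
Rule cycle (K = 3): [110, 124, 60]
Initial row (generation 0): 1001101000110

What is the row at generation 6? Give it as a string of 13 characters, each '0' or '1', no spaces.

Answer: 1000001010110

Derivation:
Gen 0: 1001101000110
Gen 1 (rule 110): 1011111001110
Gen 2 (rule 124): 1110001101011
Gen 3 (rule 60): 1001001011110
Gen 4 (rule 110): 1011011110010
Gen 5 (rule 124): 1111110011011
Gen 6 (rule 60): 1000001010110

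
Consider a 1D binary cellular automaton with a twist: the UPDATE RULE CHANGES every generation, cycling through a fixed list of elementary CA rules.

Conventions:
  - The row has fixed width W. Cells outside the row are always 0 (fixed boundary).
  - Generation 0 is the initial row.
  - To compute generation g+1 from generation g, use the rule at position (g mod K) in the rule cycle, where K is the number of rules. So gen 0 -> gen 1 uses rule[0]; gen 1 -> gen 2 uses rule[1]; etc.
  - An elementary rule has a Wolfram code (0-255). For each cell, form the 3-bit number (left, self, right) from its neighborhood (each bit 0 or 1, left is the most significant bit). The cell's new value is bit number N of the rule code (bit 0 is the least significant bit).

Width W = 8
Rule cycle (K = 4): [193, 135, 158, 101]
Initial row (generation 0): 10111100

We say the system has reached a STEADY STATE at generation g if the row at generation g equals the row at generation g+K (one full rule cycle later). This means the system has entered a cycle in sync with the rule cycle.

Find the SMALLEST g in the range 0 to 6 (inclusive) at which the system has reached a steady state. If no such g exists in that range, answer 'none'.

Answer: 2

Derivation:
Gen 0: 10111100
Gen 1 (rule 193): 00011101
Gen 2 (rule 135): 11101001
Gen 3 (rule 158): 11001111
Gen 4 (rule 101): 01000001
Gen 5 (rule 193): 00011100
Gen 6 (rule 135): 11101001
Gen 7 (rule 158): 11001111
Gen 8 (rule 101): 01000001
Gen 9 (rule 193): 00011100
Gen 10 (rule 135): 11101001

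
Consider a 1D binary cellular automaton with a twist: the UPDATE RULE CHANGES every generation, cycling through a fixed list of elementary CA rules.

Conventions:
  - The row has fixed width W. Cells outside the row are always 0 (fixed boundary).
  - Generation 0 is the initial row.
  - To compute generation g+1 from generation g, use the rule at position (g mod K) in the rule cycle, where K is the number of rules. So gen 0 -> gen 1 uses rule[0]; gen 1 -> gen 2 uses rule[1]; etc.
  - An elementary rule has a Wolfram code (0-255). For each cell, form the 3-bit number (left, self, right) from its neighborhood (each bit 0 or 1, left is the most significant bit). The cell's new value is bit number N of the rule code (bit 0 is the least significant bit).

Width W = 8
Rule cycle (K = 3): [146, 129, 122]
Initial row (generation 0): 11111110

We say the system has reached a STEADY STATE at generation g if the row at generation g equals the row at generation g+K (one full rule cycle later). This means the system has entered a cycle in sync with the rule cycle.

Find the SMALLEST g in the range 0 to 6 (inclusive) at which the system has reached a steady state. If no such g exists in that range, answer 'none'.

Answer: 2

Derivation:
Gen 0: 11111110
Gen 1 (rule 146): 01111101
Gen 2 (rule 129): 00111000
Gen 3 (rule 122): 01101100
Gen 4 (rule 146): 10000010
Gen 5 (rule 129): 00111000
Gen 6 (rule 122): 01101100
Gen 7 (rule 146): 10000010
Gen 8 (rule 129): 00111000
Gen 9 (rule 122): 01101100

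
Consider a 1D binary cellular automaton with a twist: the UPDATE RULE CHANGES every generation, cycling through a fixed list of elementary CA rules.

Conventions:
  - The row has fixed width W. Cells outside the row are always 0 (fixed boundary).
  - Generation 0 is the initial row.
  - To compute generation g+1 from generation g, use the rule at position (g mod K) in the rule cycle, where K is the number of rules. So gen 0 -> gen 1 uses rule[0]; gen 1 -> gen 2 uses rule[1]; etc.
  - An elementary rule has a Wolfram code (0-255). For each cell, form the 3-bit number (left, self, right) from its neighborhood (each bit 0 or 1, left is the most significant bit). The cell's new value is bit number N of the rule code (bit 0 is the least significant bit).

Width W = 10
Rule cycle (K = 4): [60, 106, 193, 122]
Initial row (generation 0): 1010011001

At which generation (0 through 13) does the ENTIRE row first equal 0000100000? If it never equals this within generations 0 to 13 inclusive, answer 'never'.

Gen 0: 1010011001
Gen 1 (rule 60): 1111010101
Gen 2 (rule 106): 1001101010
Gen 3 (rule 193): 0000100000
Gen 4 (rule 122): 0001010000
Gen 5 (rule 60): 0001111000
Gen 6 (rule 106): 0011001000
Gen 7 (rule 193): 1001000011
Gen 8 (rule 122): 0110100111
Gen 9 (rule 60): 0101110100
Gen 10 (rule 106): 1011011000
Gen 11 (rule 193): 0001001011
Gen 12 (rule 122): 0010110111
Gen 13 (rule 60): 0011101100

Answer: 3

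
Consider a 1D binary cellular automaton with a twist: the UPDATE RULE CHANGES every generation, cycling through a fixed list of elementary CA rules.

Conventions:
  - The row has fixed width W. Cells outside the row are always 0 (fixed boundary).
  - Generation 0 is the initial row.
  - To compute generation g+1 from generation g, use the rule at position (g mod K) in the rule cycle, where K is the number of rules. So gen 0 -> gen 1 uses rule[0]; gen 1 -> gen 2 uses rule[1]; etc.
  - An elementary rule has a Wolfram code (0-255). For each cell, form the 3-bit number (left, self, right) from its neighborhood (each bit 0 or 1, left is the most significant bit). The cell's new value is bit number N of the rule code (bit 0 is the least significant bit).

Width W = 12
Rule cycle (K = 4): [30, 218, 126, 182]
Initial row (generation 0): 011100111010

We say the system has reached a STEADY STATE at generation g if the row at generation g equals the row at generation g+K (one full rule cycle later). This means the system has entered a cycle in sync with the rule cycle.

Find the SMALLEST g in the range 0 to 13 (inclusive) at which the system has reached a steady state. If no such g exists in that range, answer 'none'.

Gen 0: 011100111010
Gen 1 (rule 30): 110011100011
Gen 2 (rule 218): 111111110111
Gen 3 (rule 126): 100000011101
Gen 4 (rule 182): 110000101011
Gen 5 (rule 30): 101001101010
Gen 6 (rule 218): 000111100001
Gen 7 (rule 126): 001100110011
Gen 8 (rule 182): 010011001100
Gen 9 (rule 30): 111110111010
Gen 10 (rule 218): 111110111001
Gen 11 (rule 126): 100011101111
Gen 12 (rule 182): 110101010110
Gen 13 (rule 30): 100101010101
Gen 14 (rule 218): 011000000000
Gen 15 (rule 126): 111100000000
Gen 16 (rule 182): 011010000000
Gen 17 (rule 30): 110011000000

Answer: none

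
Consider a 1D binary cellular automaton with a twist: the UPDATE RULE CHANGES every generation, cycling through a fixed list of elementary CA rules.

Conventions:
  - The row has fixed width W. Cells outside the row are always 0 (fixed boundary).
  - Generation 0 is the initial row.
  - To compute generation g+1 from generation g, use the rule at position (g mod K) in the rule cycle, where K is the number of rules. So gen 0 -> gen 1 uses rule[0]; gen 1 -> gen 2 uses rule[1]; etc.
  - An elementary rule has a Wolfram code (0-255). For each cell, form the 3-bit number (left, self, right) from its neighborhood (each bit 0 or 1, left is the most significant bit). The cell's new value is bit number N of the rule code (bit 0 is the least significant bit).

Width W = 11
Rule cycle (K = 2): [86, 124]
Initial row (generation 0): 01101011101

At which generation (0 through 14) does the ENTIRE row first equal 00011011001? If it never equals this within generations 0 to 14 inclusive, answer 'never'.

Answer: 8

Derivation:
Gen 0: 01101011101
Gen 1 (rule 86): 10101000101
Gen 2 (rule 124): 11111100111
Gen 3 (rule 86): 00000111001
Gen 4 (rule 124): 00000101101
Gen 5 (rule 86): 00001100101
Gen 6 (rule 124): 00001110111
Gen 7 (rule 86): 00010010001
Gen 8 (rule 124): 00011011001
Gen 9 (rule 86): 00101001111
Gen 10 (rule 124): 00111101001
Gen 11 (rule 86): 01000101111
Gen 12 (rule 124): 01100111001
Gen 13 (rule 86): 10111001111
Gen 14 (rule 124): 11101101001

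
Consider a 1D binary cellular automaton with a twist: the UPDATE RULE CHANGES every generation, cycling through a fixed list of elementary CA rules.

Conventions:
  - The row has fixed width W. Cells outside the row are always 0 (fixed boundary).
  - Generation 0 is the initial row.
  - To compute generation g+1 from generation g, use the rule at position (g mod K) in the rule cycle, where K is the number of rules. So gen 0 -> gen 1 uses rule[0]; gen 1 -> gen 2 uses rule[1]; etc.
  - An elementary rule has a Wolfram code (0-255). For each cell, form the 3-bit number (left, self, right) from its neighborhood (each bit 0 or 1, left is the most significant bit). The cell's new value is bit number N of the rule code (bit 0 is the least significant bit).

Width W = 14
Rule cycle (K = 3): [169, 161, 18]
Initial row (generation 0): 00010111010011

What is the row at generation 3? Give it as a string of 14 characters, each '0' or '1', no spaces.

Gen 0: 00010111010011
Gen 1 (rule 169): 11001110100010
Gen 2 (rule 161): 00000101001000
Gen 3 (rule 18): 00001000110100

Answer: 00001000110100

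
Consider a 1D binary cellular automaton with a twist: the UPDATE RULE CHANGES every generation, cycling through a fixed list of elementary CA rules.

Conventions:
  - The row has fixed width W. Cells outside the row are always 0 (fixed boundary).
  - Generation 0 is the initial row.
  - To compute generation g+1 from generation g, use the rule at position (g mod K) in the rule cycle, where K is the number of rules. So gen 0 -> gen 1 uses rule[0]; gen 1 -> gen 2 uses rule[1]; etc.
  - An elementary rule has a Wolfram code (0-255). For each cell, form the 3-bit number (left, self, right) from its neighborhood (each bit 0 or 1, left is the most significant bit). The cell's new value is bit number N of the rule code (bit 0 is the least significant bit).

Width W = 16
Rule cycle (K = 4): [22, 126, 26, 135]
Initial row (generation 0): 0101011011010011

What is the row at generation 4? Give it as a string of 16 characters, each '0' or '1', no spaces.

Answer: 1011110110001101

Derivation:
Gen 0: 0101011011010011
Gen 1 (rule 22): 1101000000011100
Gen 2 (rule 126): 1111100000110110
Gen 3 (rule 26): 1000010001100101
Gen 4 (rule 135): 1011110110001101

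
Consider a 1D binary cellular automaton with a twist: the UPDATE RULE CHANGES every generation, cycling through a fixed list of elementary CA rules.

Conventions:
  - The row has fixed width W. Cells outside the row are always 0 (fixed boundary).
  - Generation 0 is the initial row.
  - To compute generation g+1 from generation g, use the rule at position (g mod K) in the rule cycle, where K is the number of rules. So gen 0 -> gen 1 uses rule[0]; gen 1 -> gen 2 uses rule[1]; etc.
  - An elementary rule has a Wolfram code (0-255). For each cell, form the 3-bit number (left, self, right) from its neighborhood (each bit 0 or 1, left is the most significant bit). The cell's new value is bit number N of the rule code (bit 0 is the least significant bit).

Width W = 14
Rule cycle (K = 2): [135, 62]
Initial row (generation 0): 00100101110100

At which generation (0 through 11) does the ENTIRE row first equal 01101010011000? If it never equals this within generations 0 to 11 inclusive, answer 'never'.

Answer: never

Derivation:
Gen 0: 00100101110100
Gen 1 (rule 135): 11101100100101
Gen 2 (rule 62): 10011011111111
Gen 3 (rule 135): 10100001111110
Gen 4 (rule 62): 11110011000001
Gen 5 (rule 135): 01100100011111
Gen 6 (rule 62): 11011110110000
Gen 7 (rule 135): 00001100000111
Gen 8 (rule 62): 00011010001100
Gen 9 (rule 135): 11100010110001
Gen 10 (rule 62): 10010111101011
Gen 11 (rule 135): 10110011001000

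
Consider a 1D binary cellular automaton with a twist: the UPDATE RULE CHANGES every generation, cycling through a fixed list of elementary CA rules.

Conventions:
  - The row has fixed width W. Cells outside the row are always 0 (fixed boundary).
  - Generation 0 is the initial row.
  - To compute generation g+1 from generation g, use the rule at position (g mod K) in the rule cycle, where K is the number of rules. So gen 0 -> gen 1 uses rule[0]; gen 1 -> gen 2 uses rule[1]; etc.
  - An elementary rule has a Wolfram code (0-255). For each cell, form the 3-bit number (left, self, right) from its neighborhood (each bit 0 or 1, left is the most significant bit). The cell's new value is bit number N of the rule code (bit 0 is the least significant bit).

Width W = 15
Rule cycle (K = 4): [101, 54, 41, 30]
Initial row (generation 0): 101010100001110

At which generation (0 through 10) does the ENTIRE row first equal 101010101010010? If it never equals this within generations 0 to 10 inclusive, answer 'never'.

Gen 0: 101010100001110
Gen 1 (rule 101): 111111101100010
Gen 2 (rule 54): 000000010010111
Gen 3 (rule 41): 111111000001100
Gen 4 (rule 30): 100000100011010
Gen 5 (rule 101): 101110101001110
Gen 6 (rule 54): 110001111110001
Gen 7 (rule 41): 100101000000100
Gen 8 (rule 30): 111101100001110
Gen 9 (rule 101): 000110101100010
Gen 10 (rule 54): 001001110010111

Answer: never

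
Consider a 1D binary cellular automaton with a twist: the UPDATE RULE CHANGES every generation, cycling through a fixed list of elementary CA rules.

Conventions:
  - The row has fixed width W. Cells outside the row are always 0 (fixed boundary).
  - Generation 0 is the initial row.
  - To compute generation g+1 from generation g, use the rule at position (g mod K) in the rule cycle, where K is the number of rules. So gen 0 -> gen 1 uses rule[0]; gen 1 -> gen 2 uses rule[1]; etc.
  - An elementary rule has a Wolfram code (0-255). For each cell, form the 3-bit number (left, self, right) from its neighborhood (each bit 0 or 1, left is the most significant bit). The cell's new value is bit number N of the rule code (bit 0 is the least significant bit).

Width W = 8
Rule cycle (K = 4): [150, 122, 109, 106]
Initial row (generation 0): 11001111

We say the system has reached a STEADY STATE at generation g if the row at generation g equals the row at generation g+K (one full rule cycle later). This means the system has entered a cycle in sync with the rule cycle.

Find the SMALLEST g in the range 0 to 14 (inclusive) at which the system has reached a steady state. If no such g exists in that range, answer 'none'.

Gen 0: 11001111
Gen 1 (rule 150): 00110110
Gen 2 (rule 122): 01111111
Gen 3 (rule 109): 01000001
Gen 4 (rule 106): 10000010
Gen 5 (rule 150): 11000111
Gen 6 (rule 122): 11101101
Gen 7 (rule 109): 10111111
Gen 8 (rule 106): 01100001
Gen 9 (rule 150): 10010011
Gen 10 (rule 122): 01101111
Gen 11 (rule 109): 01111001
Gen 12 (rule 106): 11001010
Gen 13 (rule 150): 00111011
Gen 14 (rule 122): 01101111
Gen 15 (rule 109): 01111001
Gen 16 (rule 106): 11001010
Gen 17 (rule 150): 00111011
Gen 18 (rule 122): 01101111

Answer: 10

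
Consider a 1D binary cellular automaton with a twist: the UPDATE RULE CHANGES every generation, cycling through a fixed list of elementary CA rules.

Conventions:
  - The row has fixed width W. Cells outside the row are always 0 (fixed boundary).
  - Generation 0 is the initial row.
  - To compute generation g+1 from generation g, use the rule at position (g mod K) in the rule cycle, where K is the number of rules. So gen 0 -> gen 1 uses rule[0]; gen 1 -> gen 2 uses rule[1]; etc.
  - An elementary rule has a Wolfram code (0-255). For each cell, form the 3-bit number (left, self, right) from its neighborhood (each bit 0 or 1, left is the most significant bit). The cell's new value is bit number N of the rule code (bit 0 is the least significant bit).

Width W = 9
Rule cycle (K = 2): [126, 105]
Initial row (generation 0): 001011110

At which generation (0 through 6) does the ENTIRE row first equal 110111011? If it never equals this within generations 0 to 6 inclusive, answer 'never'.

Gen 0: 001011110
Gen 1 (rule 126): 011110011
Gen 2 (rule 105): 010010011
Gen 3 (rule 126): 111111111
Gen 4 (rule 105): 100000001
Gen 5 (rule 126): 110000011
Gen 6 (rule 105): 110111011

Answer: 6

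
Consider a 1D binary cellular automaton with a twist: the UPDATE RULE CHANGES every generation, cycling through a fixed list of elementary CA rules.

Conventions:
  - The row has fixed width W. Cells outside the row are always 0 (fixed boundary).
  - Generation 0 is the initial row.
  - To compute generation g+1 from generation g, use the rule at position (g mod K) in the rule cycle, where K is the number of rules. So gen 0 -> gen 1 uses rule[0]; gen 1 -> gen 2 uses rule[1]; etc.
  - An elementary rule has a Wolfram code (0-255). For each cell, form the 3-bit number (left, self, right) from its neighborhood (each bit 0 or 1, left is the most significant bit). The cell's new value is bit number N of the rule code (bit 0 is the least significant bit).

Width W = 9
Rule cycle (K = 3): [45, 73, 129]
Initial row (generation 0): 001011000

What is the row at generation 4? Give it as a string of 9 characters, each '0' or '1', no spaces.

Gen 0: 001011000
Gen 1 (rule 45): 101110011
Gen 2 (rule 73): 001010011
Gen 3 (rule 129): 100000000
Gen 4 (rule 45): 101111111

Answer: 101111111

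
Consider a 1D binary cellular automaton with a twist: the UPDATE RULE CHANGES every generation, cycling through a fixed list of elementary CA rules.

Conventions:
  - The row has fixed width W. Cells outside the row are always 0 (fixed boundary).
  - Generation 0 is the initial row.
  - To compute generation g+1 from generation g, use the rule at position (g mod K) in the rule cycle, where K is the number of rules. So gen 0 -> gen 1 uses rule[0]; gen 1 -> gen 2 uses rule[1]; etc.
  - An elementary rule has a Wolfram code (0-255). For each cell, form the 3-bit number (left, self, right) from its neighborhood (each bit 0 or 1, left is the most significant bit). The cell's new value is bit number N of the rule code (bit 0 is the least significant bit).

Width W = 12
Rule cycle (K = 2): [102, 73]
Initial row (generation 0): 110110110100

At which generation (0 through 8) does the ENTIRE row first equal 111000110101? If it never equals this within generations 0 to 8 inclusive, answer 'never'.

Answer: never

Derivation:
Gen 0: 110110110100
Gen 1 (rule 102): 011011011100
Gen 2 (rule 73): 011011010101
Gen 3 (rule 102): 101101111111
Gen 4 (rule 73): 001101000001
Gen 5 (rule 102): 010111000011
Gen 6 (rule 73): 000101011011
Gen 7 (rule 102): 001111101101
Gen 8 (rule 73): 101000101100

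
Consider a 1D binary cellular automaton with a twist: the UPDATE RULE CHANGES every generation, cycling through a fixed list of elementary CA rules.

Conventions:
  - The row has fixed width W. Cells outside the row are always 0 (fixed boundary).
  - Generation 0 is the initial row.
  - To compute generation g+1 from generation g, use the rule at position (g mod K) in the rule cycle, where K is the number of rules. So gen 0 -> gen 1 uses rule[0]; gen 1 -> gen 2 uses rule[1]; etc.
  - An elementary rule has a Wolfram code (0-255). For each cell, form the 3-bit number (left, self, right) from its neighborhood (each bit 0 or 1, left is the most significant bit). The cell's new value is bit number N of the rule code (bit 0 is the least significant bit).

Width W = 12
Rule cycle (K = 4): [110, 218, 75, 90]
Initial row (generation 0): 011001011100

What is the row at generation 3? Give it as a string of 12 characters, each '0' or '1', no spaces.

Answer: 101010010100

Derivation:
Gen 0: 011001011100
Gen 1 (rule 110): 111011110100
Gen 2 (rule 218): 111011110010
Gen 3 (rule 75): 101010010100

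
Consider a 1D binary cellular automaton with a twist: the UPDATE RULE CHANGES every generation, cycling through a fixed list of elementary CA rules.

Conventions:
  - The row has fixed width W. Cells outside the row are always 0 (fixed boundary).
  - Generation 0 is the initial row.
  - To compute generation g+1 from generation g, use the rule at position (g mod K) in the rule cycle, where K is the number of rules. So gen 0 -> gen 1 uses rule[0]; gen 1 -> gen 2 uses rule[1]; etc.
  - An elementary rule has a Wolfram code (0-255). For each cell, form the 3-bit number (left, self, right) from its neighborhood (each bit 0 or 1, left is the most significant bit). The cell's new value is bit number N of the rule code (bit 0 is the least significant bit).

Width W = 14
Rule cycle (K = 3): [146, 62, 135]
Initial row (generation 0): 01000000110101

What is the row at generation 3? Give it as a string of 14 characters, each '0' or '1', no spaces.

Gen 0: 01000000110101
Gen 1 (rule 146): 10100001000000
Gen 2 (rule 62): 11110011100000
Gen 3 (rule 135): 01100101001111

Answer: 01100101001111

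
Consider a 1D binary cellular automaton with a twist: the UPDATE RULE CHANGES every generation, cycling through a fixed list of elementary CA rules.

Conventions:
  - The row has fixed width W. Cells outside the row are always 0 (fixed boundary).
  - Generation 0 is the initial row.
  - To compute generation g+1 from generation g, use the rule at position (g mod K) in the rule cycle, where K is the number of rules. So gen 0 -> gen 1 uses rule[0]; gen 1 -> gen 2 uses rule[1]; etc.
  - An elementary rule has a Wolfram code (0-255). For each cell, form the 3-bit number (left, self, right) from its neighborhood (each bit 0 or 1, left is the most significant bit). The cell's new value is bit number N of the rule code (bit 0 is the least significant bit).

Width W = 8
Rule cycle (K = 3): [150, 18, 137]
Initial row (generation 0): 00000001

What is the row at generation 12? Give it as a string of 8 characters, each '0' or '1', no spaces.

Gen 0: 00000001
Gen 1 (rule 150): 00000011
Gen 2 (rule 18): 00000100
Gen 3 (rule 137): 11110001
Gen 4 (rule 150): 01101011
Gen 5 (rule 18): 10000000
Gen 6 (rule 137): 00111111
Gen 7 (rule 150): 01011110
Gen 8 (rule 18): 10000001
Gen 9 (rule 137): 00111100
Gen 10 (rule 150): 01011010
Gen 11 (rule 18): 10000001
Gen 12 (rule 137): 00111100

Answer: 00111100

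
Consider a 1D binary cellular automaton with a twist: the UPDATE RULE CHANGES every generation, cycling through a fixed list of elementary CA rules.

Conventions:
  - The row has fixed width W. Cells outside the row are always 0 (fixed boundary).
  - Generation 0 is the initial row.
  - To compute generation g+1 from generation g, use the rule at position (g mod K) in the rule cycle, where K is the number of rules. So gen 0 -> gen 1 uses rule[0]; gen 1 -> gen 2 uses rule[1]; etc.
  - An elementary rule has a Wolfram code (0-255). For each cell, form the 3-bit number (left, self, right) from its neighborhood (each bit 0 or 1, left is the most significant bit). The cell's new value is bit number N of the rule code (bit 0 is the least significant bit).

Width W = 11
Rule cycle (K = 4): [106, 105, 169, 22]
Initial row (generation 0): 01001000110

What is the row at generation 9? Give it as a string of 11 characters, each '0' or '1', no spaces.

Gen 0: 01001000110
Gen 1 (rule 106): 10010001110
Gen 2 (rule 105): 00000101010
Gen 3 (rule 169): 11110010100
Gen 4 (rule 22): 00001110110
Gen 5 (rule 106): 00011011110
Gen 6 (rule 105): 11011110010
Gen 7 (rule 169): 10111100000
Gen 8 (rule 22): 10000010000
Gen 9 (rule 106): 00000100000

Answer: 00000100000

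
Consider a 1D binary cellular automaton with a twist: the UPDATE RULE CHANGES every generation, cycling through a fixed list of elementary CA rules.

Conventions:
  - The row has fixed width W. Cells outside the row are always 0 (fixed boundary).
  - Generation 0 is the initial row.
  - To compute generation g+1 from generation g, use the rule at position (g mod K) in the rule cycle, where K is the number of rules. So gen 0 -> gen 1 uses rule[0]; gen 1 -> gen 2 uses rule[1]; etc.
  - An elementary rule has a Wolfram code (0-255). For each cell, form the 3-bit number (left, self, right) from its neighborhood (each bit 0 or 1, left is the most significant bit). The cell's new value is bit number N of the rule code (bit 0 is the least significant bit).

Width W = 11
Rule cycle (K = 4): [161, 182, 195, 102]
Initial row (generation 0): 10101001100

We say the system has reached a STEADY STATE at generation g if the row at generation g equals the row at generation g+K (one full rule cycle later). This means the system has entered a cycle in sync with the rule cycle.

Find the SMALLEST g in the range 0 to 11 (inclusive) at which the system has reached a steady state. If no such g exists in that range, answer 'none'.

Answer: 5

Derivation:
Gen 0: 10101001100
Gen 1 (rule 161): 01010000001
Gen 2 (rule 182): 11111000011
Gen 3 (rule 195): 01111011101
Gen 4 (rule 102): 10001100111
Gen 5 (rule 161): 00100000010
Gen 6 (rule 182): 01110000111
Gen 7 (rule 195): 10110111011
Gen 8 (rule 102): 11011001101
Gen 9 (rule 161): 00100000010
Gen 10 (rule 182): 01110000111
Gen 11 (rule 195): 10110111011
Gen 12 (rule 102): 11011001101
Gen 13 (rule 161): 00100000010
Gen 14 (rule 182): 01110000111
Gen 15 (rule 195): 10110111011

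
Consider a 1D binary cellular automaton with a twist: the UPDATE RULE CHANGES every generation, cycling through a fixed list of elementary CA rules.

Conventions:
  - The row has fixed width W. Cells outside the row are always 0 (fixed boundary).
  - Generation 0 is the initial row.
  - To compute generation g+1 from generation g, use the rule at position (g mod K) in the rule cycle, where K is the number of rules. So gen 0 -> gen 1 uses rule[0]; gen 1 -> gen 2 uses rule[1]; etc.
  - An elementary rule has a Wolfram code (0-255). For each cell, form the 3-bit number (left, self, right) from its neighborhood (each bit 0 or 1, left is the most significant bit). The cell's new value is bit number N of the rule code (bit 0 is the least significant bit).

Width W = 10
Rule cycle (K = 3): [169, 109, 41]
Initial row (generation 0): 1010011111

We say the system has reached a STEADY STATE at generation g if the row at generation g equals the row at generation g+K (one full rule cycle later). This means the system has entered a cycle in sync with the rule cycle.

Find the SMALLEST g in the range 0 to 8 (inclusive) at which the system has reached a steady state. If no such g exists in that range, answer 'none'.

Gen 0: 1010011111
Gen 1 (rule 169): 0100011110
Gen 2 (rule 109): 0101010010
Gen 3 (rule 41): 0010100000
Gen 4 (rule 169): 1001001111
Gen 5 (rule 109): 1001001001
Gen 6 (rule 41): 0000000000
Gen 7 (rule 169): 1111111111
Gen 8 (rule 109): 1000000001
Gen 9 (rule 41): 0011111100
Gen 10 (rule 169): 1011111001
Gen 11 (rule 109): 1110001001

Answer: none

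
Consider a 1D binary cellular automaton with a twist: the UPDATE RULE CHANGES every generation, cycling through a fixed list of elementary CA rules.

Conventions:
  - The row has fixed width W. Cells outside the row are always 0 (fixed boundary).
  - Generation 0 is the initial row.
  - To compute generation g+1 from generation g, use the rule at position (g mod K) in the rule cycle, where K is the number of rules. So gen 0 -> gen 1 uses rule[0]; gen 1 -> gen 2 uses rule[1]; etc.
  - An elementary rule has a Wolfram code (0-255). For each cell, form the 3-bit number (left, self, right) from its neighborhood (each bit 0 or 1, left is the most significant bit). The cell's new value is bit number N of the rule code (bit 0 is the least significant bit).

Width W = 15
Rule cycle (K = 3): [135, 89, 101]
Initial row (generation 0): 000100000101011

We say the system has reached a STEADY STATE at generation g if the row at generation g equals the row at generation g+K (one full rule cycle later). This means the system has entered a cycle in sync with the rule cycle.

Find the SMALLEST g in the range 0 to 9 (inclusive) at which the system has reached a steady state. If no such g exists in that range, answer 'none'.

Answer: none

Derivation:
Gen 0: 000100000101011
Gen 1 (rule 135): 111101111101000
Gen 2 (rule 89): 100101000100111
Gen 3 (rule 101): 100111010100001
Gen 4 (rule 135): 101010010101111
Gen 5 (rule 89): 000001000001001
Gen 6 (rule 101): 111101011101001
Gen 7 (rule 135): 011001001001011
Gen 8 (rule 89): 011100100100011
Gen 9 (rule 101): 000100100101001
Gen 10 (rule 135): 111101101101011
Gen 11 (rule 89): 100101101100011
Gen 12 (rule 101): 100110110101001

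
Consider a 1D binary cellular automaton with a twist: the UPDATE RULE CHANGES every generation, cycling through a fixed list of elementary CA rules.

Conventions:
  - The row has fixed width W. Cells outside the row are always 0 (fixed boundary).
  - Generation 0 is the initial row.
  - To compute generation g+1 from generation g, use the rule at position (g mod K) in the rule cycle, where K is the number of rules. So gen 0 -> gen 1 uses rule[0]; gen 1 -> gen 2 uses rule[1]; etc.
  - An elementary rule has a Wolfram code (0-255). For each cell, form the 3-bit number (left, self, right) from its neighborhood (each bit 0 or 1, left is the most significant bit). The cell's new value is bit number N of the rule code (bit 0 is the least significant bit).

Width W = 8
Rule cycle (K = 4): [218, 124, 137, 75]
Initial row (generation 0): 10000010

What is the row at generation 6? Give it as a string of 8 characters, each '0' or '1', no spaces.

Answer: 01000001

Derivation:
Gen 0: 10000010
Gen 1 (rule 218): 01000101
Gen 2 (rule 124): 01100111
Gen 3 (rule 137): 01000110
Gen 4 (rule 75): 10011110
Gen 5 (rule 218): 01111111
Gen 6 (rule 124): 01000001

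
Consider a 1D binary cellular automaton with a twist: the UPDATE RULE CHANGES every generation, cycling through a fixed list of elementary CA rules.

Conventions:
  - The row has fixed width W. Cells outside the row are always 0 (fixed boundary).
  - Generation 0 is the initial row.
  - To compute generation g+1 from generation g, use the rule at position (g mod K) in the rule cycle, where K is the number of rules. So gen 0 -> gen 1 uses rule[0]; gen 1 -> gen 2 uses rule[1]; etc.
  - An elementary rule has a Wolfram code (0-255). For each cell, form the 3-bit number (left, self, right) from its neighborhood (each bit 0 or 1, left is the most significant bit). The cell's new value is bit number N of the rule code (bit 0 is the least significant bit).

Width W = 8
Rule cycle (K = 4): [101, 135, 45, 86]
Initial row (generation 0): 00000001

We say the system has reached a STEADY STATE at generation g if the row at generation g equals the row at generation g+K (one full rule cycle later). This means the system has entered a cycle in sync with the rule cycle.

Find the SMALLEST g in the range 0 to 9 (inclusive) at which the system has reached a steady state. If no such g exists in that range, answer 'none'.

Gen 0: 00000001
Gen 1 (rule 101): 11111101
Gen 2 (rule 135): 01111001
Gen 3 (rule 45): 01000001
Gen 4 (rule 86): 11100011
Gen 5 (rule 101): 00101001
Gen 6 (rule 135): 11101011
Gen 7 (rule 45): 10011110
Gen 8 (rule 86): 11100011
Gen 9 (rule 101): 00101001
Gen 10 (rule 135): 11101011
Gen 11 (rule 45): 10011110
Gen 12 (rule 86): 11100011
Gen 13 (rule 101): 00101001

Answer: 4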